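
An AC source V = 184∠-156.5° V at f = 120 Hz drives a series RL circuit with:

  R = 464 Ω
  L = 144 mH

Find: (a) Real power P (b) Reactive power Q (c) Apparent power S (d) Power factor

Step 1 — Angular frequency: ω = 2π·f = 2π·120 = 754 rad/s.
Step 2 — Component impedances:
  R: Z = R = 464 Ω
  L: Z = jωL = j·754·0.144 = 0 + j108.6 Ω
Step 3 — Series combination: Z_total = R + L = 464 + j108.6 Ω = 476.5∠13.2° Ω.
Step 4 — Source phasor: V = 184∠-156.5° V = -168.7 - j73.37 V.
Step 5 — Current: I = V / Z = -0.3799 - j0.06924 A = 0.3861∠-169.7° A.
Step 6 — Complex power: S = V·I* = 69.18 + j16.19 VA.
Step 7 — Real power: P = Re(S) = 69.18 W.
Step 8 — Reactive power: Q = Im(S) = 16.19 VAR.
Step 9 — Apparent power: |S| = 71.05 VA.
Step 10 — Power factor: PF = P/|S| = 0.9737 (lagging).

(a) P = 69.18 W  (b) Q = 16.19 VAR  (c) S = 71.05 VA  (d) PF = 0.9737 (lagging)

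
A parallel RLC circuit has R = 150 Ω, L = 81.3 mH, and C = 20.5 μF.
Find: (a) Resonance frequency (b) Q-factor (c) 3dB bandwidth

Step 1 — Resonance: ω₀ = 1/√(LC) = 1/√(0.0813·2.05e-05) = 774.6 rad/s.
Step 2 — f₀ = ω₀/(2π) = 123.3 Hz.
Step 3 — Parallel Q: Q = R/(ω₀L) = 150/(774.6·0.0813) = 2.382.
Step 4 — Bandwidth: Δω = ω₀/Q = 325.2 rad/s; BW = Δω/(2π) = 51.76 Hz.

(a) f₀ = 123.3 Hz  (b) Q = 2.382  (c) BW = 51.76 Hz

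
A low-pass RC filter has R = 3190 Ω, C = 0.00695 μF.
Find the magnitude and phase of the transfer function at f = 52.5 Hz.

Step 1 — Angular frequency: ω = 2π·52.5 = 329.9 rad/s.
Step 2 — Transfer function: H(jω) = 1/(1 + jωRC).
Step 3 — Denominator: 1 + jωRC = 1 + j·329.9·3190·6.95e-09 = 1 + j0.007313.
Step 4 — H = 0.9999 - j0.007313.
Step 5 — Magnitude: |H| = 1 (-0.0 dB); phase: φ = -0.4°.

|H| = 1 (-0.0 dB), φ = -0.4°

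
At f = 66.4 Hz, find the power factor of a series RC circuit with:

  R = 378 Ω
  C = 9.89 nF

Step 1 — Angular frequency: ω = 2π·f = 2π·66.4 = 417.2 rad/s.
Step 2 — Component impedances:
  R: Z = R = 378 Ω
  C: Z = 1/(jωC) = -j/(ω·C) = 0 - j2.424e+05 Ω
Step 3 — Series combination: Z_total = R + C = 378 - j2.424e+05 Ω = 2.424e+05∠-89.9° Ω.
Step 4 — Power factor: PF = cos(φ) = Re(Z)/|Z| = 378/2.4236e+05 = 0.00156.
Step 5 — Type: Im(Z) = -2.424e+05 ⇒ leading (phase φ = -89.9°).

PF = 0.00156 (leading, φ = -89.9°)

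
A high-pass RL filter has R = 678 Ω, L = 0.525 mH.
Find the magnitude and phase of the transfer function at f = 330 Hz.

Step 1 — Angular frequency: ω = 2π·330 = 2073 rad/s.
Step 2 — Transfer function: H(jω) = jωL/(R + jωL).
Step 3 — Numerator jωL = j·1.089; denominator R + jωL = 678 + j1.089.
Step 4 — H = 2.578e-06 + j0.001606.
Step 5 — Magnitude: |H| = 0.001606 (-55.9 dB); phase: φ = 89.9°.

|H| = 0.001606 (-55.9 dB), φ = 89.9°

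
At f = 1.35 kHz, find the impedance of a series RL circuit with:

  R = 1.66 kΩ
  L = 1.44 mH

Step 1 — Angular frequency: ω = 2π·f = 2π·1350 = 8482 rad/s.
Step 2 — Component impedances:
  R: Z = R = 1660 Ω
  L: Z = jωL = j·8482·0.00144 = 0 + j12.21 Ω
Step 3 — Series combination: Z_total = R + L = 1660 + j12.21 Ω = 1660∠0.4° Ω.

Z = 1660 + j12.21 Ω = 1660∠0.4° Ω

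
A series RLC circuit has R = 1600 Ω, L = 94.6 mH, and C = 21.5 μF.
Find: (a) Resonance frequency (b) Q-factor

Step 1 — Resonance condition Im(Z)=0 gives ω₀ = 1/√(LC).
Step 2 — ω₀ = 1/√(0.0946·2.15e-05) = 701.2 rad/s.
Step 3 — f₀ = ω₀/(2π) = 111.6 Hz.
Step 4 — Series Q: Q = ω₀L/R = 701.2·0.0946/1600 = 0.04146.

(a) f₀ = 111.6 Hz  (b) Q = 0.04146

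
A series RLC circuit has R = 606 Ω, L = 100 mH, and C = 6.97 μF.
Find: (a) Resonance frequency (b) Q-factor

Step 1 — Resonance condition Im(Z)=0 gives ω₀ = 1/√(LC).
Step 2 — ω₀ = 1/√(0.1·6.97e-06) = 1198 rad/s.
Step 3 — f₀ = ω₀/(2π) = 190.6 Hz.
Step 4 — Series Q: Q = ω₀L/R = 1198·0.1/606 = 0.1977.

(a) f₀ = 190.6 Hz  (b) Q = 0.1977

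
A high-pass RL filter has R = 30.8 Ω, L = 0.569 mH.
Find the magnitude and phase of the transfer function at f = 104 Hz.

Step 1 — Angular frequency: ω = 2π·104 = 653.5 rad/s.
Step 2 — Transfer function: H(jω) = jωL/(R + jωL).
Step 3 — Numerator jωL = j·0.3718; denominator R + jωL = 30.8 + j0.3718.
Step 4 — H = 0.0001457 + j0.01207.
Step 5 — Magnitude: |H| = 0.01207 (-38.4 dB); phase: φ = 89.3°.

|H| = 0.01207 (-38.4 dB), φ = 89.3°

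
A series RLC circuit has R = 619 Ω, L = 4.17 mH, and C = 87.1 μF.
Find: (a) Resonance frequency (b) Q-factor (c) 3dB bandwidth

Step 1 — Resonance condition Im(Z)=0 gives ω₀ = 1/√(LC).
Step 2 — ω₀ = 1/√(0.00417·8.71e-05) = 1659 rad/s.
Step 3 — f₀ = ω₀/(2π) = 264.1 Hz.
Step 4 — Series Q: Q = ω₀L/R = 1659·0.00417/619 = 0.01118.
Step 5 — 3dB bandwidth: Δω = ω₀/Q = 1.484e+05 rad/s; BW = Δω/(2π) = 2.363e+04 Hz.

(a) f₀ = 264.1 Hz  (b) Q = 0.01118  (c) BW = 2.363e+04 Hz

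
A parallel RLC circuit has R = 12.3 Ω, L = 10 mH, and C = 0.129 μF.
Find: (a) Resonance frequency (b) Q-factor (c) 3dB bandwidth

Step 1 — Resonance: ω₀ = 1/√(LC) = 1/√(0.01·1.29e-07) = 2.784e+04 rad/s.
Step 2 — f₀ = ω₀/(2π) = 4431 Hz.
Step 3 — Parallel Q: Q = R/(ω₀L) = 12.3/(2.784e+04·0.01) = 0.04418.
Step 4 — Bandwidth: Δω = ω₀/Q = 6.302e+05 rad/s; BW = Δω/(2π) = 1.003e+05 Hz.

(a) f₀ = 4431 Hz  (b) Q = 0.04418  (c) BW = 1.003e+05 Hz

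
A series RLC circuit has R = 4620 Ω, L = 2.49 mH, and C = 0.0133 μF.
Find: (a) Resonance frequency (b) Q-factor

Step 1 — Resonance condition Im(Z)=0 gives ω₀ = 1/√(LC).
Step 2 — ω₀ = 1/√(0.00249·1.33e-08) = 1.738e+05 rad/s.
Step 3 — f₀ = ω₀/(2π) = 2.766e+04 Hz.
Step 4 — Series Q: Q = ω₀L/R = 1.738e+05·0.00249/4620 = 0.09366.

(a) f₀ = 2.766e+04 Hz  (b) Q = 0.09366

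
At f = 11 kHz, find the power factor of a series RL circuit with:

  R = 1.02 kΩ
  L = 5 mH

Step 1 — Angular frequency: ω = 2π·f = 2π·1.1e+04 = 6.912e+04 rad/s.
Step 2 — Component impedances:
  R: Z = R = 1020 Ω
  L: Z = jωL = j·6.912e+04·0.005 = 0 + j345.6 Ω
Step 3 — Series combination: Z_total = R + L = 1020 + j345.6 Ω = 1077∠18.7° Ω.
Step 4 — Power factor: PF = cos(φ) = Re(Z)/|Z| = 1020/1077 = 0.9471.
Step 5 — Type: Im(Z) = 345.6 ⇒ lagging (phase φ = 18.7°).

PF = 0.9471 (lagging, φ = 18.7°)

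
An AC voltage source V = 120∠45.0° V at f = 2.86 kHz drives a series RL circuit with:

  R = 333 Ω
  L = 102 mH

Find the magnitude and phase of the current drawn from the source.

Step 1 — Angular frequency: ω = 2π·f = 2π·2860 = 1.797e+04 rad/s.
Step 2 — Component impedances:
  R: Z = R = 333 Ω
  L: Z = jωL = j·1.797e+04·0.102 = 0 + j1833 Ω
Step 3 — Series combination: Z_total = R + L = 333 + j1833 Ω = 1863∠79.7° Ω.
Step 4 — Source phasor: V = 120∠45.0° V = 84.85 + j84.85 V.
Step 5 — Ohm's law: I = V / Z_total = (84.85 + j84.85) / (333 + j1833) = 0.05296 - j0.03667 A.
Step 6 — Convert to polar: |I| = 0.06441 A, ∠I = -34.7°.

I = 0.06441∠-34.7° A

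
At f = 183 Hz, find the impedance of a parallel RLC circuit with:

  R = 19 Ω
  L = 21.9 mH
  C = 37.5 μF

Step 1 — Angular frequency: ω = 2π·f = 2π·183 = 1150 rad/s.
Step 2 — Component impedances:
  R: Z = R = 19 Ω
  L: Z = jωL = j·1150·0.0219 = 0 + j25.18 Ω
  C: Z = 1/(jωC) = -j/(ω·C) = 0 - j23.19 Ω
Step 3 — Parallel combination: 1/Z_total = 1/R + 1/L + 1/C; Z_total = 18.92 - j1.224 Ω = 18.96∠-3.7° Ω.

Z = 18.92 - j1.224 Ω = 18.96∠-3.7° Ω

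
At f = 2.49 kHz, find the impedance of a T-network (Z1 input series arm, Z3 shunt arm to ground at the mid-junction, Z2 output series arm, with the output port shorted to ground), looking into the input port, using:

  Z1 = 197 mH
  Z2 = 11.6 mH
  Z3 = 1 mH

Step 1 — Angular frequency: ω = 2π·f = 2π·2490 = 1.565e+04 rad/s.
Step 2 — Component impedances:
  Z1: Z = jωL = j·1.565e+04·0.197 = 0 + j3082 Ω
  Z2: Z = jωL = j·1.565e+04·0.0116 = 0 + j181.5 Ω
  Z3: Z = jωL = j·1.565e+04·0.001 = 0 + j15.65 Ω
Step 3 — With the output port shorted to ground, the output series arm Z2 runs from the junction to ground; the shunt arm Z3 also runs from the junction to ground. They appear in parallel: Z3 || Z2 = 0 + j14.4 Ω.
Step 4 — Series with input arm Z1: Z_in = Z1 + (Z3 || Z2) = 0 + j3096 Ω = 3096∠90.0° Ω.

Z = 0 + j3096 Ω = 3096∠90.0° Ω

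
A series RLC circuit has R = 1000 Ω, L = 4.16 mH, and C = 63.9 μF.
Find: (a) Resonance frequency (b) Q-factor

Step 1 — Resonance condition Im(Z)=0 gives ω₀ = 1/√(LC).
Step 2 — ω₀ = 1/√(0.00416·6.39e-05) = 1940 rad/s.
Step 3 — f₀ = ω₀/(2π) = 308.7 Hz.
Step 4 — Series Q: Q = ω₀L/R = 1940·0.00416/1000 = 0.008069.

(a) f₀ = 308.7 Hz  (b) Q = 0.008069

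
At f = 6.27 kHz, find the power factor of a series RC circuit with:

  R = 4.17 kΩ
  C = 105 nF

Step 1 — Angular frequency: ω = 2π·f = 2π·6270 = 3.94e+04 rad/s.
Step 2 — Component impedances:
  R: Z = R = 4170 Ω
  C: Z = 1/(jωC) = -j/(ω·C) = 0 - j241.7 Ω
Step 3 — Series combination: Z_total = R + C = 4170 - j241.7 Ω = 4177∠-3.3° Ω.
Step 4 — Power factor: PF = cos(φ) = Re(Z)/|Z| = 4170/4177 = 0.9983.
Step 5 — Type: Im(Z) = -241.7 ⇒ leading (phase φ = -3.3°).

PF = 0.9983 (leading, φ = -3.3°)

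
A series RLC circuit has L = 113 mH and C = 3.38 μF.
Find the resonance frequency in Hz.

Step 1 — Resonance condition Im(Z)=0 gives ω₀ = 1/√(LC).
Step 2 — ω₀ = 1/√(0.113·3.38e-06) = 1618 rad/s.
Step 3 — f₀ = ω₀/(2π) = 257.5 Hz.

f₀ = 257.5 Hz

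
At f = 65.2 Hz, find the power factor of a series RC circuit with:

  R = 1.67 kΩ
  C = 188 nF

Step 1 — Angular frequency: ω = 2π·f = 2π·65.2 = 409.7 rad/s.
Step 2 — Component impedances:
  R: Z = R = 1670 Ω
  C: Z = 1/(jωC) = -j/(ω·C) = 0 - j1.298e+04 Ω
Step 3 — Series combination: Z_total = R + C = 1670 - j1.298e+04 Ω = 1.309e+04∠-82.7° Ω.
Step 4 — Power factor: PF = cos(φ) = Re(Z)/|Z| = 1670/1.309e+04 = 0.1276.
Step 5 — Type: Im(Z) = -1.298e+04 ⇒ leading (phase φ = -82.7°).

PF = 0.1276 (leading, φ = -82.7°)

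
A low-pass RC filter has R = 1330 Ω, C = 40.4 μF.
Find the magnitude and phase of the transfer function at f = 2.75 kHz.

Step 1 — Angular frequency: ω = 2π·2750 = 1.728e+04 rad/s.
Step 2 — Transfer function: H(jω) = 1/(1 + jωRC).
Step 3 — Denominator: 1 + jωRC = 1 + j·1.728e+04·1330·4.04e-05 = 1 + j928.4.
Step 4 — H = 1.16e-06 - j0.001077.
Step 5 — Magnitude: |H| = 0.001077 (-59.4 dB); phase: φ = -89.9°.

|H| = 0.001077 (-59.4 dB), φ = -89.9°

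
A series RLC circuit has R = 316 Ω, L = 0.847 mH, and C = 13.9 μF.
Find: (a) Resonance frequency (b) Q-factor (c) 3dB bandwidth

Step 1 — Resonance: ω₀ = 1/√(LC) = 1/√(0.000847·1.39e-05) = 9216 rad/s.
Step 2 — f₀ = ω₀/(2π) = 1467 Hz.
Step 3 — Series Q: Q = ω₀L/R = 9216·0.000847/316 = 0.0247.
Step 4 — Bandwidth: Δω = ω₀/Q = 3.731e+05 rad/s; BW = Δω/(2π) = 5.938e+04 Hz.

(a) f₀ = 1467 Hz  (b) Q = 0.0247  (c) BW = 5.938e+04 Hz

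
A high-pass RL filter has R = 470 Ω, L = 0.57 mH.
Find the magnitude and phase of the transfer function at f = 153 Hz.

Step 1 — Angular frequency: ω = 2π·153 = 961.3 rad/s.
Step 2 — Transfer function: H(jω) = jωL/(R + jωL).
Step 3 — Numerator jωL = j·0.548; denominator R + jωL = 470 + j0.548.
Step 4 — H = 1.359e-06 + j0.001166.
Step 5 — Magnitude: |H| = 0.001166 (-58.7 dB); phase: φ = 89.9°.

|H| = 0.001166 (-58.7 dB), φ = 89.9°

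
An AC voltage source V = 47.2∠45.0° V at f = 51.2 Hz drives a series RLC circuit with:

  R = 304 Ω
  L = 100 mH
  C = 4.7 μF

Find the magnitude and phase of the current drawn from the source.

Step 1 — Angular frequency: ω = 2π·f = 2π·51.2 = 321.7 rad/s.
Step 2 — Component impedances:
  R: Z = R = 304 Ω
  L: Z = jωL = j·321.7·0.1 = 0 + j32.17 Ω
  C: Z = 1/(jωC) = -j/(ω·C) = 0 - j661.4 Ω
Step 3 — Series combination: Z_total = R + L + C = 304 - j629.2 Ω = 698.8∠-64.2° Ω.
Step 4 — Source phasor: V = 47.2∠45.0° V = 33.38 + j33.38 V.
Step 5 — Ohm's law: I = V / Z_total = (33.38 + j33.38) / (304 - j629.2) = -0.02223 + j0.06378 A.
Step 6 — Convert to polar: |I| = 0.06754 A, ∠I = 109.2°.

I = 0.06754∠109.2° A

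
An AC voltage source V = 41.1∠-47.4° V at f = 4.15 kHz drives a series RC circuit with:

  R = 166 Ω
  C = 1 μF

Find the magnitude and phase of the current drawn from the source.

Step 1 — Angular frequency: ω = 2π·f = 2π·4150 = 2.608e+04 rad/s.
Step 2 — Component impedances:
  R: Z = R = 166 Ω
  C: Z = 1/(jωC) = -j/(ω·C) = 0 - j38.35 Ω
Step 3 — Series combination: Z_total = R + C = 166 - j38.35 Ω = 170.4∠-13.0° Ω.
Step 4 — Source phasor: V = 41.1∠-47.4° V = 27.82 - j30.25 V.
Step 5 — Ohm's law: I = V / Z_total = (27.82 - j30.25) / (166 - j38.35) = 0.1991 - j0.1363 A.
Step 6 — Convert to polar: |I| = 0.2412 A, ∠I = -34.4°.

I = 0.2412∠-34.4° A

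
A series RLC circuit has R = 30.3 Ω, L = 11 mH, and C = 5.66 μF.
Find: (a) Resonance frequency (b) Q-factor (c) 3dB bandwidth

Step 1 — Resonance: ω₀ = 1/√(LC) = 1/√(0.011·5.66e-06) = 4008 rad/s.
Step 2 — f₀ = ω₀/(2π) = 637.8 Hz.
Step 3 — Series Q: Q = ω₀L/R = 4008·0.011/30.3 = 1.455.
Step 4 — Bandwidth: Δω = ω₀/Q = 2755 rad/s; BW = Δω/(2π) = 438.4 Hz.

(a) f₀ = 637.8 Hz  (b) Q = 1.455  (c) BW = 438.4 Hz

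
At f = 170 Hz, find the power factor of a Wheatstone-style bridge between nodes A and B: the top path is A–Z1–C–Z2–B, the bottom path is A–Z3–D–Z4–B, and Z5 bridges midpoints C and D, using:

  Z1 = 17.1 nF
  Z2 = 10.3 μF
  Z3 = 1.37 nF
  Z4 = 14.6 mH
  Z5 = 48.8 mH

Step 1 — Angular frequency: ω = 2π·f = 2π·170 = 1068 rad/s.
Step 2 — Component impedances:
  Z1: Z = 1/(jωC) = -j/(ω·C) = 0 - j5.475e+04 Ω
  Z2: Z = 1/(jωC) = -j/(ω·C) = 0 - j90.89 Ω
  Z3: Z = 1/(jωC) = -j/(ω·C) = 0 - j6.834e+05 Ω
  Z4: Z = jωL = j·1068·0.0146 = 0 + j15.59 Ω
  Z5: Z = jωL = j·1068·0.0488 = 0 + j52.13 Ω
Step 3 — Bridge requires nodal analysis (the Z5 bridge couples midpoints C and D, so the two paths cannot be reduced to a simple series/parallel combination). Setting node B to ground and injecting 1 A at node A, the 3-node admittance system at A, C, D solves to V_A = Z_AB = 0 - j5.045e+04 Ω = 5.045e+04∠-90.0° Ω.
Step 4 — Power factor: PF = cos(φ) = Re(Z)/|Z| = 0/5.045e+04 = 0.
Step 5 — Type: Im(Z) = -5.045e+04 ⇒ leading (phase φ = -90.0°).

PF = 0 (leading, φ = -90.0°)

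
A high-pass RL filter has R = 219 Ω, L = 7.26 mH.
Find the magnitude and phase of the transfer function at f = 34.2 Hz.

Step 1 — Angular frequency: ω = 2π·34.2 = 214.9 rad/s.
Step 2 — Transfer function: H(jω) = jωL/(R + jωL).
Step 3 — Numerator jωL = j·1.56; denominator R + jωL = 219 + j1.56.
Step 4 — H = 5.074e-05 + j0.007123.
Step 5 — Magnitude: |H| = 0.007123 (-42.9 dB); phase: φ = 89.6°.

|H| = 0.007123 (-42.9 dB), φ = 89.6°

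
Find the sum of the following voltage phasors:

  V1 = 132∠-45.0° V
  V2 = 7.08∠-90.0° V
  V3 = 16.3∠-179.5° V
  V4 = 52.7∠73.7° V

Step 1 — Convert each phasor to rectangular form:
  V1 = 132·(cos(-45.0°) + j·sin(-45.0°)) = 93.34 - j93.34 V
  V2 = 7.08·(cos(-90.0°) + j·sin(-90.0°)) = 0 - j7.08 V
  V3 = 16.3·(cos(-179.5°) + j·sin(-179.5°)) = -16.3 - j0.1422 V
  V4 = 52.7·(cos(73.7°) + j·sin(73.7°)) = 14.79 + j50.58 V
Step 2 — Sum components: V_total = 91.83 - j49.98 V.
Step 3 — Convert to polar: |V_total| = 104.5 V, ∠V_total = -28.6°.

V_total = 104.5∠-28.6° V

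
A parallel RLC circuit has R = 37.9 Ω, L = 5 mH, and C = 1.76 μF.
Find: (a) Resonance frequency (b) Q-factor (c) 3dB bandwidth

Step 1 — Resonance: ω₀ = 1/√(LC) = 1/√(0.005·1.76e-06) = 1.066e+04 rad/s.
Step 2 — f₀ = ω₀/(2π) = 1697 Hz.
Step 3 — Parallel Q: Q = R/(ω₀L) = 37.9/(1.066e+04·0.005) = 0.7111.
Step 4 — Bandwidth: Δω = ω₀/Q = 1.499e+04 rad/s; BW = Δω/(2π) = 2386 Hz.

(a) f₀ = 1697 Hz  (b) Q = 0.7111  (c) BW = 2386 Hz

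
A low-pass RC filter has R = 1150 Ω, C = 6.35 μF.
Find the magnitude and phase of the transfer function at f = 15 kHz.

Step 1 — Angular frequency: ω = 2π·1.5e+04 = 9.425e+04 rad/s.
Step 2 — Transfer function: H(jω) = 1/(1 + jωRC).
Step 3 — Denominator: 1 + jωRC = 1 + j·9.425e+04·1150·6.35e-06 = 1 + j688.2.
Step 4 — H = 2.111e-06 - j0.001453.
Step 5 — Magnitude: |H| = 0.001453 (-56.8 dB); phase: φ = -89.9°.

|H| = 0.001453 (-56.8 dB), φ = -89.9°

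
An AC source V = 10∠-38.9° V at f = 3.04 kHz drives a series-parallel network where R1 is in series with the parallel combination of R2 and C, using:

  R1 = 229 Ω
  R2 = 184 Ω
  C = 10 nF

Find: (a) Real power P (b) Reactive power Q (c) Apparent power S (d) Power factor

Step 1 — Angular frequency: ω = 2π·f = 2π·3040 = 1.91e+04 rad/s.
Step 2 — Component impedances:
  R1: Z = R = 229 Ω
  R2: Z = R = 184 Ω
  C: Z = 1/(jωC) = -j/(ω·C) = 0 - j5235 Ω
Step 3 — Parallel branch: R2 || C = 1/(1/R2 + 1/C) = 183.8 - j6.459 Ω.
Step 4 — Series with R1: Z_total = R1 + (R2 || C) = 412.8 - j6.459 Ω = 412.8∠-0.9° Ω.
Step 5 — Source phasor: V = 10∠-38.9° V = 7.782 - j6.28 V.
Step 6 — Current: I = V / Z = 0.01909 - j0.01491 A = 0.02422∠-38.0° A.
Step 7 — Complex power: S = V·I* = 0.2422 - j0.00379 VA.
Step 8 — Real power: P = Re(S) = 0.2422 W.
Step 9 — Reactive power: Q = Im(S) = -0.00379 VAR.
Step 10 — Apparent power: |S| = 0.2422 VA.
Step 11 — Power factor: PF = P/|S| = 0.9999 (leading).

(a) P = 0.2422 W  (b) Q = -0.00379 VAR  (c) S = 0.2422 VA  (d) PF = 0.9999 (leading)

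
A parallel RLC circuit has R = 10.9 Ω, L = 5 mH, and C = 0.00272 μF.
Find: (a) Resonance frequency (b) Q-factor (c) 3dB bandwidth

Step 1 — Resonance: ω₀ = 1/√(LC) = 1/√(0.005·2.72e-09) = 2.712e+05 rad/s.
Step 2 — f₀ = ω₀/(2π) = 4.316e+04 Hz.
Step 3 — Parallel Q: Q = R/(ω₀L) = 10.9/(2.712e+05·0.005) = 0.008039.
Step 4 — Bandwidth: Δω = ω₀/Q = 3.373e+07 rad/s; BW = Δω/(2π) = 5.368e+06 Hz.

(a) f₀ = 4.316e+04 Hz  (b) Q = 0.008039  (c) BW = 5.368e+06 Hz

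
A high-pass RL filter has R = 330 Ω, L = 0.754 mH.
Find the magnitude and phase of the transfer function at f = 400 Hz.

Step 1 — Angular frequency: ω = 2π·400 = 2513 rad/s.
Step 2 — Transfer function: H(jω) = jωL/(R + jωL).
Step 3 — Numerator jωL = j·1.895; denominator R + jωL = 330 + j1.895.
Step 4 — H = 3.297e-05 + j0.005742.
Step 5 — Magnitude: |H| = 0.005742 (-44.8 dB); phase: φ = 89.7°.

|H| = 0.005742 (-44.8 dB), φ = 89.7°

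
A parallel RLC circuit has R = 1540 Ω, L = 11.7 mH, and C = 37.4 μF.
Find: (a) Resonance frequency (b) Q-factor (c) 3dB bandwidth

Step 1 — Resonance: ω₀ = 1/√(LC) = 1/√(0.0117·3.74e-05) = 1512 rad/s.
Step 2 — f₀ = ω₀/(2π) = 240.6 Hz.
Step 3 — Parallel Q: Q = R/(ω₀L) = 1540/(1512·0.0117) = 87.07.
Step 4 — Bandwidth: Δω = ω₀/Q = 17.36 rad/s; BW = Δω/(2π) = 2.763 Hz.

(a) f₀ = 240.6 Hz  (b) Q = 87.07  (c) BW = 2.763 Hz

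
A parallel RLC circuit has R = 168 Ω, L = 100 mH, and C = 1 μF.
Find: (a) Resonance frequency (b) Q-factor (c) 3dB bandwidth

Step 1 — Resonance: ω₀ = 1/√(LC) = 1/√(0.1·1e-06) = 3162 rad/s.
Step 2 — f₀ = ω₀/(2π) = 503.3 Hz.
Step 3 — Parallel Q: Q = R/(ω₀L) = 168/(3162·0.1) = 0.5313.
Step 4 — Bandwidth: Δω = ω₀/Q = 5952 rad/s; BW = Δω/(2π) = 947.4 Hz.

(a) f₀ = 503.3 Hz  (b) Q = 0.5313  (c) BW = 947.4 Hz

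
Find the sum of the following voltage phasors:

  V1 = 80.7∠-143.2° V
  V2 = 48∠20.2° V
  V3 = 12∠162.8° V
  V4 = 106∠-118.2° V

Step 1 — Convert each phasor to rectangular form:
  V1 = 80.7·(cos(-143.2°) + j·sin(-143.2°)) = -64.62 - j48.34 V
  V2 = 48·(cos(20.2°) + j·sin(20.2°)) = 45.05 + j16.57 V
  V3 = 12·(cos(162.8°) + j·sin(162.8°)) = -11.46 + j3.548 V
  V4 = 106·(cos(-118.2°) + j·sin(-118.2°)) = -50.09 - j93.42 V
Step 2 — Sum components: V_total = -81.13 - j121.6 V.
Step 3 — Convert to polar: |V_total| = 146.2 V, ∠V_total = -123.7°.

V_total = 146.2∠-123.7° V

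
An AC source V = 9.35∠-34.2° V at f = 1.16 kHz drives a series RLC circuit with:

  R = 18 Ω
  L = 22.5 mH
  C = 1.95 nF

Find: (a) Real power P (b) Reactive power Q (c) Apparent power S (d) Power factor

Step 1 — Angular frequency: ω = 2π·f = 2π·1160 = 7288 rad/s.
Step 2 — Component impedances:
  R: Z = R = 18 Ω
  L: Z = jωL = j·7288·0.0225 = 0 + j164 Ω
  C: Z = 1/(jωC) = -j/(ω·C) = 0 - j7.036e+04 Ω
Step 3 — Series combination: Z_total = R + L + C = 18 - j7.02e+04 Ω = 7.02e+04∠-90.0° Ω.
Step 4 — Source phasor: V = 9.35∠-34.2° V = 7.733 - j5.255 V.
Step 5 — Current: I = V / Z = 7.49e-05 + j0.0001101 A = 0.0001332∠55.8° A.
Step 6 — Complex power: S = V·I* = 3.194e-07 - j0.001245 VA.
Step 7 — Real power: P = Re(S) = 3.194e-07 W.
Step 8 — Reactive power: Q = Im(S) = -0.001245 VAR.
Step 9 — Apparent power: |S| = 0.001245 VA.
Step 10 — Power factor: PF = P/|S| = 0.0002564 (leading).

(a) P = 3.194e-07 W  (b) Q = -0.001245 VAR  (c) S = 0.001245 VA  (d) PF = 0.0002564 (leading)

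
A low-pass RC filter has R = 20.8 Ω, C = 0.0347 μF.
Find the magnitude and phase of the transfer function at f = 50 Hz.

Step 1 — Angular frequency: ω = 2π·50 = 314.2 rad/s.
Step 2 — Transfer function: H(jω) = 1/(1 + jωRC).
Step 3 — Denominator: 1 + jωRC = 1 + j·314.2·20.8·3.47e-08 = 1 + j0.0002267.
Step 4 — H = 1 - j0.0002267.
Step 5 — Magnitude: |H| = 1 (-0.0 dB); phase: φ = -0.0°.

|H| = 1 (-0.0 dB), φ = -0.0°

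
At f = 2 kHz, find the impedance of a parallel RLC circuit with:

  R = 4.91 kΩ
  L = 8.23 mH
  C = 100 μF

Step 1 — Angular frequency: ω = 2π·f = 2π·2000 = 1.257e+04 rad/s.
Step 2 — Component impedances:
  R: Z = R = 4910 Ω
  L: Z = jωL = j·1.257e+04·0.00823 = 0 + j103.4 Ω
  C: Z = 1/(jωC) = -j/(ω·C) = 0 - j0.7958 Ω
Step 3 — Parallel combination: 1/Z_total = 1/R + 1/L + 1/C; Z_total = 0.000131 - j0.8019 Ω = 0.8019∠-90.0° Ω.

Z = 0.000131 - j0.8019 Ω = 0.8019∠-90.0° Ω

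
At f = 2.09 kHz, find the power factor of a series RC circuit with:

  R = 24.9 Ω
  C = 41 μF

Step 1 — Angular frequency: ω = 2π·f = 2π·2090 = 1.313e+04 rad/s.
Step 2 — Component impedances:
  R: Z = R = 24.9 Ω
  C: Z = 1/(jωC) = -j/(ω·C) = 0 - j1.857 Ω
Step 3 — Series combination: Z_total = R + C = 24.9 - j1.857 Ω = 24.97∠-4.3° Ω.
Step 4 — Power factor: PF = cos(φ) = Re(Z)/|Z| = 24.9/24.97 = 0.9972.
Step 5 — Type: Im(Z) = -1.857 ⇒ leading (phase φ = -4.3°).

PF = 0.9972 (leading, φ = -4.3°)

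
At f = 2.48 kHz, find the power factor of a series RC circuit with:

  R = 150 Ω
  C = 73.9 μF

Step 1 — Angular frequency: ω = 2π·f = 2π·2480 = 1.558e+04 rad/s.
Step 2 — Component impedances:
  R: Z = R = 150 Ω
  C: Z = 1/(jωC) = -j/(ω·C) = 0 - j0.8684 Ω
Step 3 — Series combination: Z_total = R + C = 150 - j0.8684 Ω = 150∠-0.3° Ω.
Step 4 — Power factor: PF = cos(φ) = Re(Z)/|Z| = 150/150 = 1.
Step 5 — Type: Im(Z) = -0.8684 ⇒ leading (phase φ = -0.3°).

PF = 1 (leading, φ = -0.3°)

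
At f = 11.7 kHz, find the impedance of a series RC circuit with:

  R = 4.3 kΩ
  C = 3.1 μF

Step 1 — Angular frequency: ω = 2π·f = 2π·1.17e+04 = 7.351e+04 rad/s.
Step 2 — Component impedances:
  R: Z = R = 4300 Ω
  C: Z = 1/(jωC) = -j/(ω·C) = 0 - j4.388 Ω
Step 3 — Series combination: Z_total = R + C = 4300 - j4.388 Ω = 4300∠-0.1° Ω.

Z = 4300 - j4.388 Ω = 4300∠-0.1° Ω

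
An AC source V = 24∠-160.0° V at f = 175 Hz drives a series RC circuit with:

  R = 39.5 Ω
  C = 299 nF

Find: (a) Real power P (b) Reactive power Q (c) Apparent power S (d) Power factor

Step 1 — Angular frequency: ω = 2π·f = 2π·175 = 1100 rad/s.
Step 2 — Component impedances:
  R: Z = R = 39.5 Ω
  C: Z = 1/(jωC) = -j/(ω·C) = 0 - j3042 Ω
Step 3 — Series combination: Z_total = R + C = 39.5 - j3042 Ω = 3042∠-89.3° Ω.
Step 4 — Source phasor: V = 24∠-160.0° V = -22.55 - j8.208 V.
Step 5 — Current: I = V / Z = 0.002602 - j0.007448 A = 0.00789∠-70.7° A.
Step 6 — Complex power: S = V·I* = 0.002459 - j0.1893 VA.
Step 7 — Real power: P = Re(S) = 0.002459 W.
Step 8 — Reactive power: Q = Im(S) = -0.1893 VAR.
Step 9 — Apparent power: |S| = 0.1894 VA.
Step 10 — Power factor: PF = P/|S| = 0.01299 (leading).

(a) P = 0.002459 W  (b) Q = -0.1893 VAR  (c) S = 0.1894 VA  (d) PF = 0.01299 (leading)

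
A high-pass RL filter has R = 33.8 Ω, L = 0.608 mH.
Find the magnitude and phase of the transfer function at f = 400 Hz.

Step 1 — Angular frequency: ω = 2π·400 = 2513 rad/s.
Step 2 — Transfer function: H(jω) = jωL/(R + jωL).
Step 3 — Numerator jωL = j·1.528; denominator R + jωL = 33.8 + j1.528.
Step 4 — H = 0.00204 + j0.04512.
Step 5 — Magnitude: |H| = 0.04516 (-26.9 dB); phase: φ = 87.4°.

|H| = 0.04516 (-26.9 dB), φ = 87.4°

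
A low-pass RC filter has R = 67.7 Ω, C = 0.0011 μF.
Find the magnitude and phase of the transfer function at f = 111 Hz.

Step 1 — Angular frequency: ω = 2π·111 = 697.4 rad/s.
Step 2 — Transfer function: H(jω) = 1/(1 + jωRC).
Step 3 — Denominator: 1 + jωRC = 1 + j·697.4·67.7·1.1e-09 = 1 + j5.194e-05.
Step 4 — H = 1 - j5.194e-05.
Step 5 — Magnitude: |H| = 1 (-0.0 dB); phase: φ = -0.0°.

|H| = 1 (-0.0 dB), φ = -0.0°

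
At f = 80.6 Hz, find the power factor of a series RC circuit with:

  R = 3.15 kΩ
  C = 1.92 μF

Step 1 — Angular frequency: ω = 2π·f = 2π·80.6 = 506.4 rad/s.
Step 2 — Component impedances:
  R: Z = R = 3150 Ω
  C: Z = 1/(jωC) = -j/(ω·C) = 0 - j1028 Ω
Step 3 — Series combination: Z_total = R + C = 3150 - j1028 Ω = 3314∠-18.1° Ω.
Step 4 — Power factor: PF = cos(φ) = Re(Z)/|Z| = 3150/3313.6 = 0.9506.
Step 5 — Type: Im(Z) = -1028 ⇒ leading (phase φ = -18.1°).

PF = 0.9506 (leading, φ = -18.1°)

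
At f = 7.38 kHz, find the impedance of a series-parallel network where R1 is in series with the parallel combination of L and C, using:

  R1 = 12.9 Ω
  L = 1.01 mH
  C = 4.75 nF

Step 1 — Angular frequency: ω = 2π·f = 2π·7380 = 4.637e+04 rad/s.
Step 2 — Component impedances:
  R1: Z = R = 12.9 Ω
  L: Z = jωL = j·4.637e+04·0.00101 = 0 + j46.83 Ω
  C: Z = 1/(jωC) = -j/(ω·C) = 0 - j4540 Ω
Step 3 — Parallel branch: L || C = 1/(1/L + 1/C) = 0 + j47.32 Ω.
Step 4 — Series with R1: Z_total = R1 + (L || C) = 12.9 + j47.32 Ω = 49.05∠74.8° Ω.

Z = 12.9 + j47.32 Ω = 49.05∠74.8° Ω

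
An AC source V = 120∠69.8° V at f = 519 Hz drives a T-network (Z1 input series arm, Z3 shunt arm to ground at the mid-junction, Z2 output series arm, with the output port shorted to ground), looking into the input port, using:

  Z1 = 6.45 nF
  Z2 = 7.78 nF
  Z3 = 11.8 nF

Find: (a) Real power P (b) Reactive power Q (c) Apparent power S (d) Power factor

Step 1 — Angular frequency: ω = 2π·f = 2π·519 = 3261 rad/s.
Step 2 — Component impedances:
  Z1: Z = 1/(jωC) = -j/(ω·C) = 0 - j4.754e+04 Ω
  Z2: Z = 1/(jωC) = -j/(ω·C) = 0 - j3.942e+04 Ω
  Z3: Z = 1/(jωC) = -j/(ω·C) = 0 - j2.599e+04 Ω
Step 3 — With the output port shorted to ground, the output series arm Z2 runs from the junction to ground; the shunt arm Z3 also runs from the junction to ground. They appear in parallel: Z3 || Z2 = 0 - j1.566e+04 Ω.
Step 4 — Series with input arm Z1: Z_in = Z1 + (Z3 || Z2) = 0 - j6.321e+04 Ω = 6.321e+04∠-90.0° Ω.
Step 5 — Source phasor: V = 120∠69.8° V = 41.44 + j112.6 V.
Step 6 — Current: I = V / Z = -0.001782 + j0.0006556 A = 0.001899∠159.8° A.
Step 7 — Complex power: S = V·I* = 0 - j0.2278 VA.
Step 8 — Real power: P = Re(S) = 0 W.
Step 9 — Reactive power: Q = Im(S) = -0.2278 VAR.
Step 10 — Apparent power: |S| = 0.2278 VA.
Step 11 — Power factor: PF = P/|S| = 0 (leading).

(a) P = 0 W  (b) Q = -0.2278 VAR  (c) S = 0.2278 VA  (d) PF = 0 (leading)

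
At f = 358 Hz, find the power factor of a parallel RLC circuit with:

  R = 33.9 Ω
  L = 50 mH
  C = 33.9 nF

Step 1 — Angular frequency: ω = 2π·f = 2π·358 = 2249 rad/s.
Step 2 — Component impedances:
  R: Z = R = 33.9 Ω
  L: Z = jωL = j·2249·0.05 = 0 + j112.5 Ω
  C: Z = 1/(jωC) = -j/(ω·C) = 0 - j1.311e+04 Ω
Step 3 — Parallel combination: 1/Z_total = 1/R + 1/L + 1/C; Z_total = 31.12 + j9.3 Ω = 32.48∠16.6° Ω.
Step 4 — Power factor: PF = cos(φ) = Re(Z)/|Z| = 31.12/32.48 = 0.9581.
Step 5 — Type: Im(Z) = 9.3 ⇒ lagging (phase φ = 16.6°).

PF = 0.9581 (lagging, φ = 16.6°)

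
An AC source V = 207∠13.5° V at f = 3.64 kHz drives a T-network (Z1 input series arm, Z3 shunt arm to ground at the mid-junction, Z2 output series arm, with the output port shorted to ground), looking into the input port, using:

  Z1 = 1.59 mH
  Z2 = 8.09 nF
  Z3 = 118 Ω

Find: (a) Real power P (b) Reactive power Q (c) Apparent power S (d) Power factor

Step 1 — Angular frequency: ω = 2π·f = 2π·3640 = 2.287e+04 rad/s.
Step 2 — Component impedances:
  Z1: Z = jωL = j·2.287e+04·0.00159 = 0 + j36.36 Ω
  Z2: Z = 1/(jωC) = -j/(ω·C) = 0 - j5405 Ω
  Z3: Z = R = 118 Ω
Step 3 — With the output port shorted to ground, the output series arm Z2 runs from the junction to ground; the shunt arm Z3 also runs from the junction to ground. They appear in parallel: Z3 || Z2 = 117.9 - j2.575 Ω.
Step 4 — Series with input arm Z1: Z_in = Z1 + (Z3 || Z2) = 117.9 + j33.79 Ω = 122.7∠16.0° Ω.
Step 5 — Source phasor: V = 207∠13.5° V = 201.3 + j48.32 V.
Step 6 — Current: I = V / Z = 1.686 - j0.07319 A = 1.687∠-2.5° A.
Step 7 — Complex power: S = V·I* = 335.7 + j96.19 VA.
Step 8 — Real power: P = Re(S) = 335.7 W.
Step 9 — Reactive power: Q = Im(S) = 96.19 VAR.
Step 10 — Apparent power: |S| = 349.3 VA.
Step 11 — Power factor: PF = P/|S| = 0.9613 (lagging).

(a) P = 335.7 W  (b) Q = 96.19 VAR  (c) S = 349.3 VA  (d) PF = 0.9613 (lagging)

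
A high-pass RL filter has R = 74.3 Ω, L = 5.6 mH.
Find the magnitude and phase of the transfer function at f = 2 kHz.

Step 1 — Angular frequency: ω = 2π·2000 = 1.257e+04 rad/s.
Step 2 — Transfer function: H(jω) = jωL/(R + jωL).
Step 3 — Numerator jωL = j·70.37; denominator R + jωL = 74.3 + j70.37.
Step 4 — H = 0.4729 + j0.4993.
Step 5 — Magnitude: |H| = 0.6877 (-3.3 dB); phase: φ = 46.6°.

|H| = 0.6877 (-3.3 dB), φ = 46.6°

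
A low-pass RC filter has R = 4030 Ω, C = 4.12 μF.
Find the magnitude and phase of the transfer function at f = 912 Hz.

Step 1 — Angular frequency: ω = 2π·912 = 5730 rad/s.
Step 2 — Transfer function: H(jω) = 1/(1 + jωRC).
Step 3 — Denominator: 1 + jωRC = 1 + j·5730·4030·4.12e-06 = 1 + j95.14.
Step 4 — H = 0.0001105 - j0.01051.
Step 5 — Magnitude: |H| = 0.01051 (-39.6 dB); phase: φ = -89.4°.

|H| = 0.01051 (-39.6 dB), φ = -89.4°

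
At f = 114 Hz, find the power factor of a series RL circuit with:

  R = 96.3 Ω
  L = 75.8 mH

Step 1 — Angular frequency: ω = 2π·f = 2π·114 = 716.3 rad/s.
Step 2 — Component impedances:
  R: Z = R = 96.3 Ω
  L: Z = jωL = j·716.3·0.0758 = 0 + j54.29 Ω
Step 3 — Series combination: Z_total = R + L = 96.3 + j54.29 Ω = 110.6∠29.4° Ω.
Step 4 — Power factor: PF = cos(φ) = Re(Z)/|Z| = 96.3/110.55 = 0.8711.
Step 5 — Type: Im(Z) = 54.29 ⇒ lagging (phase φ = 29.4°).

PF = 0.8711 (lagging, φ = 29.4°)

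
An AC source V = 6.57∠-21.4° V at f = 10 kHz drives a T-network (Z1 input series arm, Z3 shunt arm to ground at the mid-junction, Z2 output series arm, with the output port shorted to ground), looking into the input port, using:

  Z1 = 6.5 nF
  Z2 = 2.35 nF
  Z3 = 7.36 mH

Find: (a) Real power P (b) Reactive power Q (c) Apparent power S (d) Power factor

Step 1 — Angular frequency: ω = 2π·f = 2π·1e+04 = 6.283e+04 rad/s.
Step 2 — Component impedances:
  Z1: Z = 1/(jωC) = -j/(ω·C) = 0 - j2449 Ω
  Z2: Z = 1/(jωC) = -j/(ω·C) = 0 - j6773 Ω
  Z3: Z = jωL = j·6.283e+04·0.00736 = 0 + j462.4 Ω
Step 3 — With the output port shorted to ground, the output series arm Z2 runs from the junction to ground; the shunt arm Z3 also runs from the junction to ground. They appear in parallel: Z3 || Z2 = 0 + j496.3 Ω.
Step 4 — Series with input arm Z1: Z_in = Z1 + (Z3 || Z2) = 0 - j1952 Ω = 1952∠-90.0° Ω.
Step 5 — Source phasor: V = 6.57∠-21.4° V = 6.117 - j2.397 V.
Step 6 — Current: I = V / Z = 0.001228 + j0.003133 A = 0.003365∠68.6° A.
Step 7 — Complex power: S = V·I* = 0 - j0.02211 VA.
Step 8 — Real power: P = Re(S) = 0 W.
Step 9 — Reactive power: Q = Im(S) = -0.02211 VAR.
Step 10 — Apparent power: |S| = 0.02211 VA.
Step 11 — Power factor: PF = P/|S| = 0 (leading).

(a) P = 0 W  (b) Q = -0.02211 VAR  (c) S = 0.02211 VA  (d) PF = 0 (leading)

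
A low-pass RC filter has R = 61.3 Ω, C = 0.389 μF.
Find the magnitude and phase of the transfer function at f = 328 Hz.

Step 1 — Angular frequency: ω = 2π·328 = 2061 rad/s.
Step 2 — Transfer function: H(jω) = 1/(1 + jωRC).
Step 3 — Denominator: 1 + jωRC = 1 + j·2061·61.3·3.89e-07 = 1 + j0.04914.
Step 4 — H = 0.9976 - j0.04902.
Step 5 — Magnitude: |H| = 0.9988 (-0.0 dB); phase: φ = -2.8°.

|H| = 0.9988 (-0.0 dB), φ = -2.8°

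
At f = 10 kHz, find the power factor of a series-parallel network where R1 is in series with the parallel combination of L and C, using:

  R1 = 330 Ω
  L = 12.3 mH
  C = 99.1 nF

Step 1 — Angular frequency: ω = 2π·f = 2π·1e+04 = 6.283e+04 rad/s.
Step 2 — Component impedances:
  R1: Z = R = 330 Ω
  L: Z = jωL = j·6.283e+04·0.0123 = 0 + j772.8 Ω
  C: Z = 1/(jωC) = -j/(ω·C) = 0 - j160.6 Ω
Step 3 — Parallel branch: L || C = 1/(1/L + 1/C) = 0 - j202.7 Ω.
Step 4 — Series with R1: Z_total = R1 + (L || C) = 330 - j202.7 Ω = 387.3∠-31.6° Ω.
Step 5 — Power factor: PF = cos(φ) = Re(Z)/|Z| = 330/387.3 = 0.8521.
Step 6 — Type: Im(Z) = -202.7 ⇒ leading (phase φ = -31.6°).

PF = 0.8521 (leading, φ = -31.6°)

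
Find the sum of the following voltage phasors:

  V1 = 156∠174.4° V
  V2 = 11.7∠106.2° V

Step 1 — Convert each phasor to rectangular form:
  V1 = 156·(cos(174.4°) + j·sin(174.4°)) = -155.3 + j15.22 V
  V2 = 11.7·(cos(106.2°) + j·sin(106.2°)) = -3.264 + j11.24 V
Step 2 — Sum components: V_total = -158.5 + j26.46 V.
Step 3 — Convert to polar: |V_total| = 160.7 V, ∠V_total = 170.5°.

V_total = 160.7∠170.5° V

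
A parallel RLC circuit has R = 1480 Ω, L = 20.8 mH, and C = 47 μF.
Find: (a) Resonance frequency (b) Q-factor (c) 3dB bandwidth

Step 1 — Resonance: ω₀ = 1/√(LC) = 1/√(0.0208·4.7e-05) = 1011 rad/s.
Step 2 — f₀ = ω₀/(2π) = 161 Hz.
Step 3 — Parallel Q: Q = R/(ω₀L) = 1480/(1011·0.0208) = 70.35.
Step 4 — Bandwidth: Δω = ω₀/Q = 14.38 rad/s; BW = Δω/(2π) = 2.288 Hz.

(a) f₀ = 161 Hz  (b) Q = 70.35  (c) BW = 2.288 Hz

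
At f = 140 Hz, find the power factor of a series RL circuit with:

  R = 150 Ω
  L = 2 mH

Step 1 — Angular frequency: ω = 2π·f = 2π·140 = 879.6 rad/s.
Step 2 — Component impedances:
  R: Z = R = 150 Ω
  L: Z = jωL = j·879.6·0.002 = 0 + j1.759 Ω
Step 3 — Series combination: Z_total = R + L = 150 + j1.759 Ω = 150∠0.7° Ω.
Step 4 — Power factor: PF = cos(φ) = Re(Z)/|Z| = 150/150.01 = 0.9999.
Step 5 — Type: Im(Z) = 1.759 ⇒ lagging (phase φ = 0.7°).

PF = 0.9999 (lagging, φ = 0.7°)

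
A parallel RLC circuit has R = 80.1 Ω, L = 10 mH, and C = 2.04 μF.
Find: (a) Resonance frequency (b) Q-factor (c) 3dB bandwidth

Step 1 — Resonance: ω₀ = 1/√(LC) = 1/√(0.01·2.04e-06) = 7001 rad/s.
Step 2 — f₀ = ω₀/(2π) = 1114 Hz.
Step 3 — Parallel Q: Q = R/(ω₀L) = 80.1/(7001·0.01) = 1.144.
Step 4 — Bandwidth: Δω = ω₀/Q = 6120 rad/s; BW = Δω/(2π) = 974 Hz.

(a) f₀ = 1114 Hz  (b) Q = 1.144  (c) BW = 974 Hz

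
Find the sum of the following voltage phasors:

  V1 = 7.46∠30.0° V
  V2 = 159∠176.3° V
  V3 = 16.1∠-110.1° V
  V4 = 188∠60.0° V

Step 1 — Convert each phasor to rectangular form:
  V1 = 7.46·(cos(30.0°) + j·sin(30.0°)) = 6.461 + j3.73 V
  V2 = 159·(cos(176.3°) + j·sin(176.3°)) = -158.7 + j10.26 V
  V3 = 16.1·(cos(-110.1°) + j·sin(-110.1°)) = -5.533 - j15.12 V
  V4 = 188·(cos(60.0°) + j·sin(60.0°)) = 94 + j162.8 V
Step 2 — Sum components: V_total = -63.74 + j161.7 V.
Step 3 — Convert to polar: |V_total| = 173.8 V, ∠V_total = 111.5°.

V_total = 173.8∠111.5° V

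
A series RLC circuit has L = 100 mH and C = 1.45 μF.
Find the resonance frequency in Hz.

Step 1 — Resonance condition Im(Z)=0 gives ω₀ = 1/√(LC).
Step 2 — ω₀ = 1/√(0.1·1.45e-06) = 2626 rad/s.
Step 3 — f₀ = ω₀/(2π) = 418 Hz.

f₀ = 418 Hz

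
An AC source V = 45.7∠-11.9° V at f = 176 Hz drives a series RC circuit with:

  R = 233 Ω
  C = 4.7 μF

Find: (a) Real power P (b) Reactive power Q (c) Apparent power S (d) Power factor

Step 1 — Angular frequency: ω = 2π·f = 2π·176 = 1106 rad/s.
Step 2 — Component impedances:
  R: Z = R = 233 Ω
  C: Z = 1/(jωC) = -j/(ω·C) = 0 - j192.4 Ω
Step 3 — Series combination: Z_total = R + C = 233 - j192.4 Ω = 302.2∠-39.5° Ω.
Step 4 — Source phasor: V = 45.7∠-11.9° V = 44.72 - j9.424 V.
Step 5 — Current: I = V / Z = 0.134 + j0.07018 A = 0.1512∠27.6° A.
Step 6 — Complex power: S = V·I* = 5.329 - j4.401 VA.
Step 7 — Real power: P = Re(S) = 5.329 W.
Step 8 — Reactive power: Q = Im(S) = -4.401 VAR.
Step 9 — Apparent power: |S| = 6.912 VA.
Step 10 — Power factor: PF = P/|S| = 0.7711 (leading).

(a) P = 5.329 W  (b) Q = -4.401 VAR  (c) S = 6.912 VA  (d) PF = 0.7711 (leading)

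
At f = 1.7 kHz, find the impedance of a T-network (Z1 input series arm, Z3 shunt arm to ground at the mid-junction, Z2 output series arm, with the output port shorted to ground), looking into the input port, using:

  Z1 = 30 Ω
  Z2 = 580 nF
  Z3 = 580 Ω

Step 1 — Angular frequency: ω = 2π·f = 2π·1700 = 1.068e+04 rad/s.
Step 2 — Component impedances:
  Z1: Z = R = 30 Ω
  Z2: Z = 1/(jωC) = -j/(ω·C) = 0 - j161.4 Ω
  Z3: Z = R = 580 Ω
Step 3 — With the output port shorted to ground, the output series arm Z2 runs from the junction to ground; the shunt arm Z3 also runs from the junction to ground. They appear in parallel: Z3 || Z2 = 41.69 - j149.8 Ω.
Step 4 — Series with input arm Z1: Z_in = Z1 + (Z3 || Z2) = 71.69 - j149.8 Ω = 166.1∠-64.4° Ω.

Z = 71.69 - j149.8 Ω = 166.1∠-64.4° Ω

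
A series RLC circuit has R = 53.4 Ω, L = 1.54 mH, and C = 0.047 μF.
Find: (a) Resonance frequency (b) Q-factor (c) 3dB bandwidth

Step 1 — Resonance condition Im(Z)=0 gives ω₀ = 1/√(LC).
Step 2 — ω₀ = 1/√(0.00154·4.7e-08) = 1.175e+05 rad/s.
Step 3 — f₀ = ω₀/(2π) = 1.871e+04 Hz.
Step 4 — Series Q: Q = ω₀L/R = 1.175e+05·0.00154/53.4 = 3.39.
Step 5 — 3dB bandwidth: Δω = ω₀/Q = 3.468e+04 rad/s; BW = Δω/(2π) = 5519 Hz.

(a) f₀ = 1.871e+04 Hz  (b) Q = 3.39  (c) BW = 5519 Hz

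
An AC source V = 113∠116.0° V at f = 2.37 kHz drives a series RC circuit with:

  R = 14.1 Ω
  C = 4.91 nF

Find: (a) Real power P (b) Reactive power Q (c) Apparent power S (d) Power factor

Step 1 — Angular frequency: ω = 2π·f = 2π·2370 = 1.489e+04 rad/s.
Step 2 — Component impedances:
  R: Z = R = 14.1 Ω
  C: Z = 1/(jωC) = -j/(ω·C) = 0 - j1.368e+04 Ω
Step 3 — Series combination: Z_total = R + C = 14.1 - j1.368e+04 Ω = 1.368e+04∠-89.9° Ω.
Step 4 — Source phasor: V = 113∠116.0° V = -49.54 + j101.6 V.
Step 5 — Current: I = V / Z = -0.00743 - j0.003614 A = 0.008262∠-154.1° A.
Step 6 — Complex power: S = V·I* = 0.0009625 - j0.9336 VA.
Step 7 — Real power: P = Re(S) = 0.0009625 W.
Step 8 — Reactive power: Q = Im(S) = -0.9336 VAR.
Step 9 — Apparent power: |S| = 0.9336 VA.
Step 10 — Power factor: PF = P/|S| = 0.001031 (leading).

(a) P = 0.0009625 W  (b) Q = -0.9336 VAR  (c) S = 0.9336 VA  (d) PF = 0.001031 (leading)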